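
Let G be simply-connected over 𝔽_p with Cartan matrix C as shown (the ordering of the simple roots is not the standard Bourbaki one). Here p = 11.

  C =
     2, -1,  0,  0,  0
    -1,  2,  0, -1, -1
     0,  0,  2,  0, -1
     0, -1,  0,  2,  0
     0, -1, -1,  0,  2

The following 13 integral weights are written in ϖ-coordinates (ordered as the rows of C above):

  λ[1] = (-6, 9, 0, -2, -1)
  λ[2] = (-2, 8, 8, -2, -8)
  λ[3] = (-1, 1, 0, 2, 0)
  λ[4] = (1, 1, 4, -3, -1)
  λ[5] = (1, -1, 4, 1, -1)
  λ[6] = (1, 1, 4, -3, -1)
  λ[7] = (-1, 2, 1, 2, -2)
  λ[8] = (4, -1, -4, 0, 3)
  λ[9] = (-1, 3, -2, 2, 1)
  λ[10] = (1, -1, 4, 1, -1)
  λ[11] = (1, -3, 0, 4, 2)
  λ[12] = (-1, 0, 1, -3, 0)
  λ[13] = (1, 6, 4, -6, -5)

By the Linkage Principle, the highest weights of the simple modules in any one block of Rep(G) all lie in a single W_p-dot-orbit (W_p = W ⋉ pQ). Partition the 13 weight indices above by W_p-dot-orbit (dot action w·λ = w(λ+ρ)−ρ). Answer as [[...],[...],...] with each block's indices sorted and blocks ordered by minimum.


Type D_5, rank 5, |W|=1920; reorder rows/cols to standard.

λ_j+ρ reflected into Ā_11 (⟨·,θ^∨⟩≤11); 5-tuples as given:

  [1] (5, 0, 3, 1, 1) · [2] (1, 0, 2, 1, 0) · [3] (0, 2, 1, 3, 1) · [4] (2, 0, 5, 2, 0) · [5] (2, 0, 5, 2, 0) · [6] (2, 0, 5, 2, 0) · [7] (0, 2, 1, 3, 1) · [8] (5, 0, 3, 1, 1) · [9] (0, 2, 1, 3, 1) · [10] (2, 0, 5, 2, 0) · [11] (0, 2, 1, 3, 1) · [12] (1, 0, 2, 1, 0) · [13] (0, 2, 1, 3, 1)

4 distinct reps among the 13 weights ⇒ 4 W_11-linkage classes:

[[1, 8], [2, 12], [3, 7, 9, 11, 13], [4, 5, 6, 10]]


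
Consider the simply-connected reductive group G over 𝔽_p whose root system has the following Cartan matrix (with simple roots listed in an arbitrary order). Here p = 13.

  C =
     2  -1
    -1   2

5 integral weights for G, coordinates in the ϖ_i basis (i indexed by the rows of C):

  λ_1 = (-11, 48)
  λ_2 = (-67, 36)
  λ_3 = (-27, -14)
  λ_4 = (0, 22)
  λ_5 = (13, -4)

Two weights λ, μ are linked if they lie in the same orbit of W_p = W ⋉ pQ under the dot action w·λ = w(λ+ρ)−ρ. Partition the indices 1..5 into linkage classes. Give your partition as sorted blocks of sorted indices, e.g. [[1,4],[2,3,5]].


Root system A_2: the 2×2 matrix C matches after relabeling.

Alcove-folded reps (p=13, 5 weights, presented ϖ-order):

  λ_1 → (10, 0) · λ_2 → (10, 2) · λ_3 → (0, 13) · λ_4 → (10, 2) · λ_5 → (10, 2)

These 5 weights hit 3 W_13-dot-orbits; sizes (1, 3, 1):

[[1], [2, 4, 5], [3]]


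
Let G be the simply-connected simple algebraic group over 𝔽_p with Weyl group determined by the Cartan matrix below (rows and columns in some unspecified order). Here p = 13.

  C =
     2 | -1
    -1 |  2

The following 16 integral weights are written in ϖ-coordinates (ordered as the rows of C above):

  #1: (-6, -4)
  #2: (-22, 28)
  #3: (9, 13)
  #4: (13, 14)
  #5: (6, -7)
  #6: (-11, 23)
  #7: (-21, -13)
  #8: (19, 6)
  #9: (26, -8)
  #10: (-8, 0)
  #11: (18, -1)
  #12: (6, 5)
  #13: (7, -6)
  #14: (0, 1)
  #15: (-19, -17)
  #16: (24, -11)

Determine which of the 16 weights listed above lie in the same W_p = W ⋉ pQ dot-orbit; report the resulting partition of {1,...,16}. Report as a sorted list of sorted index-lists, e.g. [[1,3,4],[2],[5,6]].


Type A_2, rank 2, |W|=6; reorder rows/cols to standard.

Ā_13 reps of the 16 weights (A_2, coords as presented):

  1: (3, 5);  2: (3, 5);  3: (1, 2);  4: (1, 2);  5: (1, 6);  6: (1, 2);  7: (1, 6);  8: (1, 6);  9: (1, 6);  10: (1, 6);  11: (7, 6);  12: (7, 6);  13: (3, 5);  14: (1, 2);  15: (3, 5);  16: (1, 2)

Partition of {1..16} into 4 W_13-dot-orbits:

[[1, 2, 13, 15], [3, 4, 6, 14, 16], [5, 7, 8, 9, 10], [11, 12]]


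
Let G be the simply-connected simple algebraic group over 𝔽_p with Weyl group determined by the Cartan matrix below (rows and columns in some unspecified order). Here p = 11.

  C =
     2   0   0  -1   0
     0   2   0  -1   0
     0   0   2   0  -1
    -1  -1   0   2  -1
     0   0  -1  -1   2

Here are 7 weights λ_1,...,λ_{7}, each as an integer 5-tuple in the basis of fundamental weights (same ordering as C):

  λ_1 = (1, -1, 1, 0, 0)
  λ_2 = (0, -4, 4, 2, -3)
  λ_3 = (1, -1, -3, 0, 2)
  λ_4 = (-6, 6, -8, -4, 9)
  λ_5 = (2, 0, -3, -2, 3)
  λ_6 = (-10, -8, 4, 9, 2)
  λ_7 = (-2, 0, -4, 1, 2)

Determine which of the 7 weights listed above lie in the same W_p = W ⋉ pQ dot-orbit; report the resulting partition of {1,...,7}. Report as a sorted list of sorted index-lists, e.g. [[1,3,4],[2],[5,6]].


D_5 Cartan matrix, 5 simple roots permuted; ρ=(1,1,1,1,1).

Folding the 7 weights λ_j+ρ into Ā_11 (reps in the given 5-coord order):

  λ_1+ρ ↦ (2, 0, 2, 1, 1) · λ_2+ρ ↦ (1, 1, 3, 1, 0) · λ_3+ρ ↦ (2, 0, 2, 1, 1) · λ_4+ρ ↦ (2, 0, 2, 1, 1) · λ_5+ρ ↦ (2, 0, 2, 1, 1) · λ_6+ρ ↦ (2, 0, 2, 1, 1) · λ_7+ρ ↦ (1, 1, 3, 1, 0)

Partition of {1..7} into 2 W_11-dot-orbits:

[[1, 3, 4, 5, 6], [2, 7]]


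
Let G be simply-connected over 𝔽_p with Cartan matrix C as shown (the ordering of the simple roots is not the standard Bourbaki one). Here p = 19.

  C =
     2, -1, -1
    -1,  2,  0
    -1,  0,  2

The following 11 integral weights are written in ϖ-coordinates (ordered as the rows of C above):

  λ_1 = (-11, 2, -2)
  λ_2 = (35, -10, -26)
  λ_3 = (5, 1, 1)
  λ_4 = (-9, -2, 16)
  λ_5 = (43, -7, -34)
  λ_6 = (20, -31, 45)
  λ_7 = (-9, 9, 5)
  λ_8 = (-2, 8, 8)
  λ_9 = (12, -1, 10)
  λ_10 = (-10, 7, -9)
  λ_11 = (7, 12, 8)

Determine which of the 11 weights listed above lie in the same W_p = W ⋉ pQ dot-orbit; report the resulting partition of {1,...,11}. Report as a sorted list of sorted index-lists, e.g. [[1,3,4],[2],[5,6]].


Type A_3, rank 3, |W|=24; reorder rows/cols to standard.

λ_j+ρ reflected into Ā_19 (⟨·,θ^∨⟩≤19); 3-tuples as given:

    λ_1 → (7, 1, 3)
    λ_2 → (6, 2, 2)
    λ_3 → (6, 2, 2)
    λ_4 → (1, 8, 8)
    λ_5 → (8, 5, 6)
    λ_6 → (1, 8, 8)
    λ_7 → (6, 2, 2)
    λ_8 → (1, 8, 8)
    λ_9 → (8, 5, 6)
    λ_10 → (1, 8, 8)
    λ_11 → (6, 2, 2)

These 11 weights hit 4 W_19-dot-orbits; sizes (1, 4, 4, 2):

[[1], [2, 3, 7, 11], [4, 6, 8, 10], [5, 9]]


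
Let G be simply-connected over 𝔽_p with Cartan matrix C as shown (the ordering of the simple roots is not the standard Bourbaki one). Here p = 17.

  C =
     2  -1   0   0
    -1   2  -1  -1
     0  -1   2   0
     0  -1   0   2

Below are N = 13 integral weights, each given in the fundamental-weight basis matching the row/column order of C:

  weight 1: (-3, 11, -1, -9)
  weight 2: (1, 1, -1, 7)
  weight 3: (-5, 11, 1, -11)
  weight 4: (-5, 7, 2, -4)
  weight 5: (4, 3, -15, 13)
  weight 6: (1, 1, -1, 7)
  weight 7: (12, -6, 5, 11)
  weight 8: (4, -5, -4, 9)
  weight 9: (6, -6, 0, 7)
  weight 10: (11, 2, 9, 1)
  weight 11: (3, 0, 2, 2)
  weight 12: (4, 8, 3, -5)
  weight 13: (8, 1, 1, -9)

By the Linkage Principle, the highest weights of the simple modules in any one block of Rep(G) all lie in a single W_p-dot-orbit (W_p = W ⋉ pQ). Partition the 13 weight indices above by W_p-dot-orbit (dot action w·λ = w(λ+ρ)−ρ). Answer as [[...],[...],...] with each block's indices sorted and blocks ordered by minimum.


Dynkin diagram of C (from the 6 off-diagonal −1 entries): D_4.

λ_j+ρ reflected into Ā_17 (⟨·,θ^∨⟩≤17); 4-tuples as given:

    1: (2, 2, 0, 8)
    2: (2, 2, 0, 8)
    3: (2, 2, 0, 8)
    4: (4, 1, 3, 3)
    5: (4, 1, 3, 3)
    6: (2, 2, 0, 8)
    7: (4, 1, 3, 3)
    8: (2, 1, 4, 3)
    9: (2, 1, 4, 3)
    10: (2, 2, 0, 8)
    11: (4, 1, 3, 3)
    12: (4, 1, 3, 3)
    13: (3, 2, 4, 2)

Partition of {1..13} into 4 W_17-dot-orbits:

[[1, 2, 3, 6, 10], [4, 5, 7, 11, 12], [8, 9], [13]]


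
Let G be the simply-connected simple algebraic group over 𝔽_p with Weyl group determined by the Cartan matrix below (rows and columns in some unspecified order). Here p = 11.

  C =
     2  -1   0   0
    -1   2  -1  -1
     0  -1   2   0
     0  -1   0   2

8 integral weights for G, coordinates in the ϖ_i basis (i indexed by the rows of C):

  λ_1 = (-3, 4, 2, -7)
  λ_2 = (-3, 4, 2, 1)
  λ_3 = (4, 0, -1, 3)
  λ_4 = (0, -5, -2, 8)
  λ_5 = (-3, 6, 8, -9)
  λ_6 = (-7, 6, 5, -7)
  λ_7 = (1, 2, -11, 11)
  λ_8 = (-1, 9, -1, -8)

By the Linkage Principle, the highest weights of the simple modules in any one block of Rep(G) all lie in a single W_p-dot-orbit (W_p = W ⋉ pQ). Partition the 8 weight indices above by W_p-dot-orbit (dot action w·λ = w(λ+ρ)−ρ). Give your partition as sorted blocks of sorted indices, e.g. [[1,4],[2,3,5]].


Root system D_4: the 4×4 matrix C matches after relabeling.

Folding the 8 weights λ_j+ρ into Ā_11 (reps in the given 4-coord order):

    λ_1 → (1, 2, 0, 3)
    λ_2 → (2, 1, 3, 2)
    λ_3 → (5, 1, 0, 4)
    λ_4 → (1, 3, 1, 1)
    λ_5 → (2, 1, 3, 2)
    λ_6 → (1, 3, 1, 1)
    λ_7 → (1, 3, 1, 1)
    λ_8 → (0, 1, 0, 7)

5 distinct reps among the 8 weights ⇒ 5 W_11-linkage classes:

[[1], [2, 5], [3], [4, 6, 7], [8]]


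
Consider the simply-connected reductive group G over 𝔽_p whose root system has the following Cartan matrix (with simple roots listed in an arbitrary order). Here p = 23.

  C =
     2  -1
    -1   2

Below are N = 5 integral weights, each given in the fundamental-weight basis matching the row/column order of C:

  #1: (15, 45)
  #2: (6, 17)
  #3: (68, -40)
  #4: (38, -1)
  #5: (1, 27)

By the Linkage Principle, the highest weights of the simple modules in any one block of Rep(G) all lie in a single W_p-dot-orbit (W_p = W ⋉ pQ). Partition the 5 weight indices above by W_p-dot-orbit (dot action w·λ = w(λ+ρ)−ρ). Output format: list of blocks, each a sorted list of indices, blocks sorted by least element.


Root system A_2: the 2×2 matrix C matches after relabeling.

W_23-reps of the 5 weights in Ā_23 (same 2-coord order as C):

  λ_1 → (7, 16) · λ_2 → (5, 16) · λ_3 → (7, 16) · λ_4 → (7, 16) · λ_5 → (5, 16)

2 distinct reps among the 5 weights ⇒ 2 W_23-linkage classes:

[[1, 3, 4], [2, 5]]


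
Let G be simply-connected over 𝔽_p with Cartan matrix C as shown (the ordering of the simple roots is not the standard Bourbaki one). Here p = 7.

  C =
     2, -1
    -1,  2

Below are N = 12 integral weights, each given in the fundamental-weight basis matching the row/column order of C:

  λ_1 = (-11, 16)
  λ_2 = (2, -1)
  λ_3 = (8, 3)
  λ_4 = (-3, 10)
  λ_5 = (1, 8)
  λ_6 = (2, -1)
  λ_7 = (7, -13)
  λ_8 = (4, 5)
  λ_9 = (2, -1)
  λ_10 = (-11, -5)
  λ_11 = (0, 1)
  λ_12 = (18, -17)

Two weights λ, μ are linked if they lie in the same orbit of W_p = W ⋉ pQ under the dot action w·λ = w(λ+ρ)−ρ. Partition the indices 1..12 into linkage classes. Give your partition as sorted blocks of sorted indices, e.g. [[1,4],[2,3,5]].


C ↔ A_2 under row/col permutation; |W(A_2)| = 6.

W_7-reps of the 12 weights in Ā_7 (same 2-coord order as C):

  [1] (3, 0);  [2] (3, 0);  [3] (1, 2);  [4] (2, 3);  [5] (2, 3);  [6] (3, 0);  [7] (1, 2);  [8] (1, 2);  [9] (3, 0);  [10] (3, 0);  [11] (1, 2);  [12] (2, 3)

3 distinct reps among the 12 weights ⇒ 3 W_7-linkage classes:

[[1, 2, 6, 9, 10], [3, 7, 8, 11], [4, 5, 12]]


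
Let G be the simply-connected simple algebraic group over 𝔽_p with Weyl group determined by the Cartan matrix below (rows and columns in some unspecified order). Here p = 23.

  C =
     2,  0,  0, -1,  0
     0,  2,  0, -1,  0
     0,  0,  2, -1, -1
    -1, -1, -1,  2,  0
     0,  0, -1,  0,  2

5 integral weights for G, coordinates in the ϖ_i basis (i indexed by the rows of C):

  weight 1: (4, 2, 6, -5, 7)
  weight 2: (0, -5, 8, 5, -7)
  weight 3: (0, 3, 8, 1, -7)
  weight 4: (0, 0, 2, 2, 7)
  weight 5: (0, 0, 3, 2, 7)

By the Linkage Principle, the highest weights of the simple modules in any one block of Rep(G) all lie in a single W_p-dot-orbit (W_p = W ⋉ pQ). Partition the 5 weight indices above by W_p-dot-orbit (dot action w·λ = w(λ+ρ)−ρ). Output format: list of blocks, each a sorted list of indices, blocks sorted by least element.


Cartan matrix: type D_5 (|W|=1920); un-permuting the 5 rows.

W_23-reps of the 5 weights in Ā_23 (same 5-coord order as C):

  λ_1 → (1, 1, 3, 3, 8)
  λ_2 → (1, 4, 3, 2, 6)
  λ_3 → (1, 4, 3, 2, 6)
  λ_4 → (1, 1, 3, 3, 8)
  λ_5 → (1, 1, 3, 3, 8)

Linkage partition of the 5 weights (2 classes, p=23):

[[1, 4, 5], [2, 3]]


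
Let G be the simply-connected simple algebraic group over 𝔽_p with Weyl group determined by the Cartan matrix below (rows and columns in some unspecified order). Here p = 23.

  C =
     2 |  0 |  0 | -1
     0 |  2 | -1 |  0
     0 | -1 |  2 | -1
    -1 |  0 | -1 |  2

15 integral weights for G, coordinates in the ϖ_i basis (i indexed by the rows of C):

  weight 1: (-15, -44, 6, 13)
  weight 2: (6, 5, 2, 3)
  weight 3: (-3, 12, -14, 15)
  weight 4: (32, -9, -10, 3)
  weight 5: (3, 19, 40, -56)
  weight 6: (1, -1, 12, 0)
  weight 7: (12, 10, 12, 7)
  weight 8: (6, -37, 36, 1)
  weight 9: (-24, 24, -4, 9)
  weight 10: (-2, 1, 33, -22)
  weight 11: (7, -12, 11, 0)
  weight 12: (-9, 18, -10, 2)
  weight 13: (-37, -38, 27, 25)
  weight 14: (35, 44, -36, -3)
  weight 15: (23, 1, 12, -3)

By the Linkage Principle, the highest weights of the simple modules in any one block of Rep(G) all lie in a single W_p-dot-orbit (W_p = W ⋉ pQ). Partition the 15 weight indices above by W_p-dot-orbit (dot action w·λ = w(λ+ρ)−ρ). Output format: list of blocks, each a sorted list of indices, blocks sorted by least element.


A_4 Cartan matrix, 4 simple roots permuted; ρ=(1,1,1,1).

Each λ_j+ρ reduced to Ā_23; 4-tuples below use C's row order:

  1: (2, 0, 13, 1) · 2: (7, 6, 3, 4) · 3: (2, 0, 13, 1) · 4: (6, 5, 5, 3) · 5: (6, 5, 5, 3) · 6: (2, 0, 13, 1) · 7: (8, 11, 1, 1) · 8: (2, 0, 13, 1) · 9: (2, 0, 13, 1) · 10: (8, 11, 1, 1) · 11: (8, 11, 1, 1) · 12: (6, 5, 5, 3) · 13: (6, 5, 5, 3) · 14: (8, 11, 1, 1) · 15: (8, 11, 1, 1)

These 15 weights hit 4 W_23-dot-orbits; sizes (5, 1, 4, 5):

[[1, 3, 6, 8, 9], [2], [4, 5, 12, 13], [7, 10, 11, 14, 15]]


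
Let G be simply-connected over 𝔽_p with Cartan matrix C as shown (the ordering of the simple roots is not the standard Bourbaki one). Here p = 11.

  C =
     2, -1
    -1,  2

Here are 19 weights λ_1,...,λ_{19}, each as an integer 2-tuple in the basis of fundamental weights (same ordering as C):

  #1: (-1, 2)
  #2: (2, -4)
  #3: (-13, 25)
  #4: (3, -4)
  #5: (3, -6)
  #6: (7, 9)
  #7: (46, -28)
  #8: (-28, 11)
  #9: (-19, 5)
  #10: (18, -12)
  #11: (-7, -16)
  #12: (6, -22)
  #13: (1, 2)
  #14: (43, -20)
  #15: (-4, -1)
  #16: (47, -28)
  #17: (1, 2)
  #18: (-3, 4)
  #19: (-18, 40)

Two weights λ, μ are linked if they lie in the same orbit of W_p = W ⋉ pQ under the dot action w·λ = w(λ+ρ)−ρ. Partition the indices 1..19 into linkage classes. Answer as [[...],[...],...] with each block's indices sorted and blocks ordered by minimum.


Cartan matrix: type A_2 (|W|=6); un-permuting the 2 rows.

Ā_11 reps of the 19 weights (A_2, coords as presented):

  1: (0, 3);  2: (0, 3);  3: (1, 3);  4: (1, 3);  5: (1, 4);  6: (1, 3);  7: (2, 3);  8: (1, 4);  9: (1, 4);  10: (0, 3);  11: (1, 4);  12: (1, 3);  13: (2, 3);  14: (0, 3);  15: (0, 3);  16: (1, 4);  17: (2, 3);  18: (2, 3);  19: (2, 3)

Linkage partition of the 19 weights (4 classes, p=11):

[[1, 2, 10, 14, 15], [3, 4, 6, 12], [5, 8, 9, 11, 16], [7, 13, 17, 18, 19]]


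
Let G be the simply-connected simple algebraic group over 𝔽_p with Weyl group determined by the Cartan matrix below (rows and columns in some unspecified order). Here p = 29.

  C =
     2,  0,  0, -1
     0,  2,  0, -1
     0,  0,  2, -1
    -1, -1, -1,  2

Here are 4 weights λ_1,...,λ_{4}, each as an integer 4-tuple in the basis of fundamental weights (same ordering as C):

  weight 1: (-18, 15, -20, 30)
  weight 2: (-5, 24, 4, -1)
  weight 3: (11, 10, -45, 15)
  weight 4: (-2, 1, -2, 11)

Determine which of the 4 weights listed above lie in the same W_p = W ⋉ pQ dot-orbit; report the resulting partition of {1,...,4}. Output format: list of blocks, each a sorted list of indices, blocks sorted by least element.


Cartan matrix: type D_4 (|W|=192); un-permuting the 4 rows.

Ā_29 reps of the 4 weights (D_4, coords as presented):

    λ_1 → (1, 2, 1, 10)
    λ_2 → (0, 21, 1, 3)
    λ_3 → (1, 2, 1, 10)
    λ_4 → (1, 2, 1, 10)

Grouping the 4 weights by Ā_29-representative: 2 linkage classes.

[[1, 3, 4], [2]]


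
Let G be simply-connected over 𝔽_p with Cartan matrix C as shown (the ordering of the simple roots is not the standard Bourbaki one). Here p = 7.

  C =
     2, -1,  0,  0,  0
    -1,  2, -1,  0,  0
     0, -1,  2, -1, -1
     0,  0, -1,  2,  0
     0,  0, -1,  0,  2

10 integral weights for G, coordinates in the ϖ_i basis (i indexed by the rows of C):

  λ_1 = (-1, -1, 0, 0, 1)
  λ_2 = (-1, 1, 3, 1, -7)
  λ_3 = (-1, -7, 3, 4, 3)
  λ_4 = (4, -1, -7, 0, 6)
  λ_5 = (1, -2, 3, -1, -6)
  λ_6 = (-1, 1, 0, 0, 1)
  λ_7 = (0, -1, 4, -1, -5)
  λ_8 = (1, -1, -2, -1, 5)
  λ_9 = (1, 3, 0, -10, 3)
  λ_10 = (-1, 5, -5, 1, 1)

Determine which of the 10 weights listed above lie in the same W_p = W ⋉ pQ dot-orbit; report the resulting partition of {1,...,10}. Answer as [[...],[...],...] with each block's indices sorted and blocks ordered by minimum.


Dynkin diagram of C (from the 8 off-diagonal −1 entries): D_5.

Ā_7 reps of the 10 weights (D_5, coords as presented):

  λ_1 → (0, 0, 1, 1, 2) · λ_2 → (1, 0, 1, 0, 4) · λ_3 → (0, 0, 1, 1, 2) · λ_4 → (1, 0, 1, 0, 4) · λ_5 → (0, 0, 1, 1, 2) · λ_6 → (0, 0, 1, 1, 2) · λ_7 → (1, 0, 1, 0, 4) · λ_8 → (1, 0, 1, 0, 4) · λ_9 → (0, 0, 1, 1, 2) · λ_10 → (0, 1, 0, 2, 2)

Partition of {1..10} into 3 W_7-dot-orbits:

[[1, 3, 5, 6, 9], [2, 4, 7, 8], [10]]


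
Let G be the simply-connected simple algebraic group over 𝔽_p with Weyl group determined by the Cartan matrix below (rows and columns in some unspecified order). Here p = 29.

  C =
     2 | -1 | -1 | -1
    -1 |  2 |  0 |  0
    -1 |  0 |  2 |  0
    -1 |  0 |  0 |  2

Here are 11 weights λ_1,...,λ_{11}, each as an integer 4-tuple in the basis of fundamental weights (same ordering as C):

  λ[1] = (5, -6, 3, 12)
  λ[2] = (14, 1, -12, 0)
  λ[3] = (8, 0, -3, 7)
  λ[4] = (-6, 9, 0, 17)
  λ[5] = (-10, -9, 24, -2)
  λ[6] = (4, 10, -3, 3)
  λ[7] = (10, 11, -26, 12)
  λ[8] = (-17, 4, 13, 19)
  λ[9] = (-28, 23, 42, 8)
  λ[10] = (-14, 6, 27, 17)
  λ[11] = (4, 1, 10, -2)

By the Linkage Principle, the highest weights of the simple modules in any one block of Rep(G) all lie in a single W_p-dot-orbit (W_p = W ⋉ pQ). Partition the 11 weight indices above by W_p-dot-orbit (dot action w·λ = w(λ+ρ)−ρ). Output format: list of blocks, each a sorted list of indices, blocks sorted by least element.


C ↔ D_4 under row/col permutation; |W(D_4)| = 192.

Each λ_j+ρ reduced to Ā_29; 4-tuples below use C's row order:

  λ_1+ρ ↦ (1, 5, 4, 13) · λ_2+ρ ↦ (4, 2, 11, 1) · λ_3+ρ ↦ (7, 1, 2, 8) · λ_4+ρ ↦ (1, 5, 4, 13) · λ_5+ρ ↦ (7, 1, 2, 8) · λ_6+ρ ↦ (3, 11, 2, 4) · λ_7+ρ ↦ (4, 2, 11, 1) · λ_8+ρ ↦ (3, 11, 2, 4) · λ_9+ρ ↦ (3, 11, 2, 4) · λ_10+ρ ↦ (4, 2, 11, 1) · λ_11+ρ ↦ (4, 2, 11, 1)

Partition of {1..11} into 4 W_29-dot-orbits:

[[1, 4], [2, 7, 10, 11], [3, 5], [6, 8, 9]]


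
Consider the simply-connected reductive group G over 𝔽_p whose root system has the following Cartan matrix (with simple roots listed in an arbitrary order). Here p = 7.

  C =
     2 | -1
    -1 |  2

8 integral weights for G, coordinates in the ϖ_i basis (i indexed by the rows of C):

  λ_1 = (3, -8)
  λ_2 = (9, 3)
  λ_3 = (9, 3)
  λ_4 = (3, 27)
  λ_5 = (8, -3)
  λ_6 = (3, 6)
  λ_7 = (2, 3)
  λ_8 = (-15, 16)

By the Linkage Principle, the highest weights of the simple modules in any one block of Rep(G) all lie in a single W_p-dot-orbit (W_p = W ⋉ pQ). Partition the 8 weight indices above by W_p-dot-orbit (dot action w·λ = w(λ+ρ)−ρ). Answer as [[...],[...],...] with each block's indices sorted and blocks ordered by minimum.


Cartan matrix: type A_2 (|W|=6); un-permuting the 2 rows.

W_7-reps of the 8 weights in Ā_7 (same 2-coord order as C):

  λ_1 → (3, 4);  λ_2 → (0, 3);  λ_3 → (0, 3);  λ_4 → (0, 3);  λ_5 → (5, 0);  λ_6 → (0, 3);  λ_7 → (3, 4);  λ_8 → (3, 4)

These 8 weights hit 3 W_7-dot-orbits; sizes (3, 4, 1):

[[1, 7, 8], [2, 3, 4, 6], [5]]


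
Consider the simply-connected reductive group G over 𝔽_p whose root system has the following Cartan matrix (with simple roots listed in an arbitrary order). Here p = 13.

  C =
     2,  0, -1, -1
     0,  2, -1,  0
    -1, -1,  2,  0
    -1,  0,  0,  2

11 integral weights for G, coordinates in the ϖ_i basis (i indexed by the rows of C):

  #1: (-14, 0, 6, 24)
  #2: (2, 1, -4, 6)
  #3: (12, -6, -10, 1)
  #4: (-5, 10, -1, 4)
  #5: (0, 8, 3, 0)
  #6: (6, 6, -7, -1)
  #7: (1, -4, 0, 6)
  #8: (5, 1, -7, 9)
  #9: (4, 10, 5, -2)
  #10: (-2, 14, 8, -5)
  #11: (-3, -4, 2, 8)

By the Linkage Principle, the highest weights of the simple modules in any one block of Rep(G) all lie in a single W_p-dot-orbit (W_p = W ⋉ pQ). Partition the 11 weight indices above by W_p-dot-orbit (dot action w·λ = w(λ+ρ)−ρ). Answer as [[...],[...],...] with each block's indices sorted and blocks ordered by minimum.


Root system A_4: the 4×4 matrix C matches after relabeling.

W_13-reps of the 11 weights in Ā_13 (same 4-coord order as C):

  λ_1 → (1, 1, 6, 0) · λ_2 → (0, 1, 2, 7) · λ_3 → (0, 7, 4, 1) · λ_4 → (0, 7, 4, 1) · λ_5 → (0, 7, 4, 1) · λ_6 → (1, 1, 6, 0) · λ_7 → (0, 1, 2, 7) · λ_8 → (0, 1, 2, 7) · λ_9 → (4, 2, 2, 4) · λ_10 → (4, 2, 2, 4) · λ_11 → (0, 1, 2, 7)

Grouping the 11 weights by Ā_13-representative: 4 linkage classes.

[[1, 6], [2, 7, 8, 11], [3, 4, 5], [9, 10]]


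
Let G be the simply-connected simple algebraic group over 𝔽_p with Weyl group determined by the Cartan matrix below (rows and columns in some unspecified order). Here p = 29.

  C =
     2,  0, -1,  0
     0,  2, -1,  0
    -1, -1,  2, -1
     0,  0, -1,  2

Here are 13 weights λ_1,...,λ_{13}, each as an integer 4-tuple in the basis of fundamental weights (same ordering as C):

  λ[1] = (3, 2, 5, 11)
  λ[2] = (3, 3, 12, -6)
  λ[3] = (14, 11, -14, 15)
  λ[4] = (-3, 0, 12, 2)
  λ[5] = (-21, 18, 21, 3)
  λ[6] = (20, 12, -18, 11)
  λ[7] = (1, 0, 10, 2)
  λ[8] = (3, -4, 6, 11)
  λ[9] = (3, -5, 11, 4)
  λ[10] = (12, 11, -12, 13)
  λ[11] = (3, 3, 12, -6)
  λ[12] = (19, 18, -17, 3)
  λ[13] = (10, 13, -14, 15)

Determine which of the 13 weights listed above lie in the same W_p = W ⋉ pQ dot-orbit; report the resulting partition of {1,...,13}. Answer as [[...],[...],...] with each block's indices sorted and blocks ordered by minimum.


Type D_4, rank 4, |W|=192; reorder rows/cols to standard.

λ_j+ρ reflected into Ā_29 (⟨·,θ^∨⟩≤29); 4-tuples as given:

  λ_1+ρ ↦ (4, 3, 4, 12);  λ_2+ρ ↦ (4, 4, 8, 5);  λ_3+ρ ↦ (2, 1, 11, 3);  λ_4+ρ ↦ (2, 1, 11, 3);  λ_5+ρ ↦ (4, 3, 4, 12);  λ_6+ρ ↦ (4, 4, 8, 5);  λ_7+ρ ↦ (2, 1, 11, 3);  λ_8+ρ ↦ (4, 3, 4, 12);  λ_9+ρ ↦ (4, 4, 8, 5);  λ_10+ρ ↦ (2, 1, 11, 3);  λ_11+ρ ↦ (4, 4, 8, 5);  λ_12+ρ ↦ (4, 3, 4, 12);  λ_13+ρ ↦ (2, 1, 11, 3)

The 13 indices split into 3 linkage classes (same alcove rep ⇔ same W_29-dot-orbit):

[[1, 5, 8, 12], [2, 6, 9, 11], [3, 4, 7, 10, 13]]


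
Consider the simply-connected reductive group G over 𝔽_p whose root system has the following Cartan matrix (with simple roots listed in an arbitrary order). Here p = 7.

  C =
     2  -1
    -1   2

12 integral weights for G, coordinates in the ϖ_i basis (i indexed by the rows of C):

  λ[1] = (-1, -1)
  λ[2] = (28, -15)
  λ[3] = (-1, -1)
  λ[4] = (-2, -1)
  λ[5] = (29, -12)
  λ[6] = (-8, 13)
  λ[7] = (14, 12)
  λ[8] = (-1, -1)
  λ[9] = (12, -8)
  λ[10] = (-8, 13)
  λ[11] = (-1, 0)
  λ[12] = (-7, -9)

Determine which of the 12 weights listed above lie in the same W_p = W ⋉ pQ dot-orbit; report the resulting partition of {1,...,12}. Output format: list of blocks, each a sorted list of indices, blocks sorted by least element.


Dynkin diagram of C (from the 2 off-diagonal −1 entries): A_2.

Alcove-folded reps (p=7, 12 weights, presented ϖ-order):

  1: (0, 0);  2: (1, 0);  3: (0, 0);  4: (0, 1);  5: (2, 3);  6: (0, 0);  7: (0, 1);  8: (0, 0);  9: (0, 1);  10: (0, 0);  11: (0, 1);  12: (0, 1)

Grouping the 12 weights by Ā_7-representative: 4 linkage classes.

[[1, 3, 6, 8, 10], [2], [4, 7, 9, 11, 12], [5]]


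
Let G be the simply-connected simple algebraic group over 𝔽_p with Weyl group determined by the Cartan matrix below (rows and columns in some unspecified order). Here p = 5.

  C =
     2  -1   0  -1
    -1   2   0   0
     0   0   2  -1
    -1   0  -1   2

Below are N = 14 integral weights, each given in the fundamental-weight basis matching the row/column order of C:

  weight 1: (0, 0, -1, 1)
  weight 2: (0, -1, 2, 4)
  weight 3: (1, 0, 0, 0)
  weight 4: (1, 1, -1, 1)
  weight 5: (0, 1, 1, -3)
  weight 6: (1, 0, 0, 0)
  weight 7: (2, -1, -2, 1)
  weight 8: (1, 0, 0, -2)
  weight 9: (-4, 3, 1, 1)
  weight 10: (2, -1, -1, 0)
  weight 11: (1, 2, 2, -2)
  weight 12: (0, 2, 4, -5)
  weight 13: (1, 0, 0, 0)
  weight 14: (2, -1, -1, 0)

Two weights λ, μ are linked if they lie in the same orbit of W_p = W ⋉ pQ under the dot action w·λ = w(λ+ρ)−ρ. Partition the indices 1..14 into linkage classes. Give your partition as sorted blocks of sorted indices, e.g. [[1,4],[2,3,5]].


A_4 Cartan matrix, 4 simple roots permuted; ρ=(1,1,1,1).

Each λ_j+ρ reduced to Ā_5; 4-tuples below use C's row order:

  [1] (1, 1, 0, 2);  [2] (3, 0, 0, 1);  [3] (2, 1, 1, 1);  [4] (2, 1, 1, 1);  [5] (1, 1, 0, 1);  [6] (2, 1, 1, 1);  [7] (3, 0, 1, 1);  [8] (1, 1, 0, 1);  [9] (2, 1, 1, 1);  [10] (3, 0, 0, 1);  [11] (1, 1, 0, 1);  [12] (3, 0, 1, 1);  [13] (2, 1, 1, 1);  [14] (3, 0, 0, 1)

5 distinct reps among the 14 weights ⇒ 5 W_5-linkage classes:

[[1], [2, 10, 14], [3, 4, 6, 9, 13], [5, 8, 11], [7, 12]]


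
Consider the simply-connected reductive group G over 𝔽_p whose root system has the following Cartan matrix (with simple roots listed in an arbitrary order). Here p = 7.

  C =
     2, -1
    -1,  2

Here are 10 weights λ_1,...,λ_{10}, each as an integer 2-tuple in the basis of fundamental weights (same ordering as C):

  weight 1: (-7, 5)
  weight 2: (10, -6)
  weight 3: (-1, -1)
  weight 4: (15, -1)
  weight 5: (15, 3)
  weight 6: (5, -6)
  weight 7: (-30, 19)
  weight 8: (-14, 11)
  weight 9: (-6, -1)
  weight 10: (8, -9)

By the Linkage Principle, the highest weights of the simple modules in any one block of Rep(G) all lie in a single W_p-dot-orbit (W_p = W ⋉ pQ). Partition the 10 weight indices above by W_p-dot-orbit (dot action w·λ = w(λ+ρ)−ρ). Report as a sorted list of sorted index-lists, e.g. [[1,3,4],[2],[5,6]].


Root system A_2: the 2×2 matrix C matches after relabeling.

λ_j+ρ reflected into Ā_7 (⟨·,θ^∨⟩≤7); 2-tuples as given:

  1: (6, 0) · 2: (2, 1) · 3: (0, 0) · 4: (0, 5) · 5: (4, 1) · 6: (1, 5) · 7: (1, 5) · 8: (1, 5) · 9: (0, 5) · 10: (1, 5)

These 10 weights hit 6 W_7-dot-orbits; sizes (1, 1, 1, 2, 1, 4):

[[1], [2], [3], [4, 9], [5], [6, 7, 8, 10]]


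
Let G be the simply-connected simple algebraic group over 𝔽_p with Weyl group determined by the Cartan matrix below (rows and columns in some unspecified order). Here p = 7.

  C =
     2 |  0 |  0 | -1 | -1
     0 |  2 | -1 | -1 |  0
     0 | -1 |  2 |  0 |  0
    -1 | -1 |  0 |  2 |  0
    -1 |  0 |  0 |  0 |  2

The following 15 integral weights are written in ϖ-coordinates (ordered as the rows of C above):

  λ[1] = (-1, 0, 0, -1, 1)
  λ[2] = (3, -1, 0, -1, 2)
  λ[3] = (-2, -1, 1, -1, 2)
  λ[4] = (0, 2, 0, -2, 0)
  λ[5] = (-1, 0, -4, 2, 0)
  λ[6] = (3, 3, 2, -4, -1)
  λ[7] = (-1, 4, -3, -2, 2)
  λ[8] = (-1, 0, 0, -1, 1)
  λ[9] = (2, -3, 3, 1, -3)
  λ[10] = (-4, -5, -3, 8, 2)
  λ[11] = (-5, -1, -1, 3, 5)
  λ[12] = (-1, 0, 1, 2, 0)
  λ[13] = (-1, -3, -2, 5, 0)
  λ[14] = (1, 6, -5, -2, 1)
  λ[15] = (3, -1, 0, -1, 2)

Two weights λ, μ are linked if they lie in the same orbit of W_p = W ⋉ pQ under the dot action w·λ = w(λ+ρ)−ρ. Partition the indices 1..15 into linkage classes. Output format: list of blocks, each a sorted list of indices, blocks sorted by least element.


Root system A_5: the 5×5 matrix C matches after relabeling.

λ_j+ρ reflected into Ā_7 (⟨·,θ^∨⟩≤7); 5-tuples as given:

  λ_1+ρ ↦ (0, 1, 1, 0, 2);  λ_2+ρ ↦ (4, 0, 0, 0, 2);  λ_3+ρ ↦ (0, 1, 1, 0, 2);  λ_4+ρ ↦ (0, 2, 1, 1, 1);  λ_5+ρ ↦ (0, 2, 1, 1, 1);  λ_6+ρ ↦ (0, 1, 2, 3, 1);  λ_7+ρ ↦ (1, 2, 2, 0, 2);  λ_8+ρ ↦ (0, 1, 1, 0, 2);  λ_9+ρ ↦ (1, 2, 2, 0, 2);  λ_10+ρ ↦ (1, 2, 2, 0, 2);  λ_11+ρ ↦ (4, 0, 0, 0, 2);  λ_12+ρ ↦ (0, 1, 2, 3, 1);  λ_13+ρ ↦ (0, 1, 2, 3, 1);  λ_14+ρ ↦ (0, 2, 1, 1, 1);  λ_15+ρ ↦ (4, 0, 0, 0, 2)

5 distinct reps among the 15 weights ⇒ 5 W_7-linkage classes:

[[1, 3, 8], [2, 11, 15], [4, 5, 14], [6, 12, 13], [7, 9, 10]]


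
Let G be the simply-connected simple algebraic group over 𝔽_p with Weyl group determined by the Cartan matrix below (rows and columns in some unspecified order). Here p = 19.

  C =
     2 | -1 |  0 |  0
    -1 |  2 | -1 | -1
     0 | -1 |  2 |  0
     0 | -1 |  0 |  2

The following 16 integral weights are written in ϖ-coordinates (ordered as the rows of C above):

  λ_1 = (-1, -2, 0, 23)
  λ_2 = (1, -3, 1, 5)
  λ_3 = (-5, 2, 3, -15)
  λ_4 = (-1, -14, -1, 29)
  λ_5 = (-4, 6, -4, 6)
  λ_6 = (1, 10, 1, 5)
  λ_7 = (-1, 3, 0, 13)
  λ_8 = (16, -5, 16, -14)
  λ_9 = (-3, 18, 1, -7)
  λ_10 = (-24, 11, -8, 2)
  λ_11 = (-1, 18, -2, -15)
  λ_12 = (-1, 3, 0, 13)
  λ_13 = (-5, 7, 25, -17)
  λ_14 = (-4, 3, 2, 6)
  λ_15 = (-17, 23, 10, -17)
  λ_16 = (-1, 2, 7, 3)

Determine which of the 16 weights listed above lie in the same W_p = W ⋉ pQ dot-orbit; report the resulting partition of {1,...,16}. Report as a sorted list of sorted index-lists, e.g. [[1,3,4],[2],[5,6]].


C ↔ D_4 under row/col permutation; |W(D_4)| = 192.

Each λ_j+ρ reduced to Ā_19; 4-tuples below use C's row order:

  λ_1+ρ ↦ (0, 0, 1, 14)
  λ_2+ρ ↦ (0, 2, 0, 4)
  λ_3+ρ ↦ (3, 1, 3, 7)
  λ_4+ρ ↦ (0, 2, 0, 4)
  λ_5+ρ ↦ (3, 1, 3, 7)
  λ_6+ρ ↦ (0, 2, 0, 4)
  λ_7+ρ ↦ (0, 0, 1, 14)
  λ_8+ρ ↦ (0, 2, 0, 4)
  λ_9+ρ ↦ (0, 2, 0, 4)
  λ_10+ρ ↦ (3, 1, 3, 7)
  λ_11+ρ ↦ (0, 0, 1, 14)
  λ_12+ρ ↦ (0, 0, 1, 14)
  λ_13+ρ ↦ (3, 1, 3, 7)
  λ_14+ρ ↦ (3, 1, 3, 7)
  λ_15+ρ ↦ (0, 3, 5, 0)
  λ_16+ρ ↦ (0, 3, 8, 4)

Partition of {1..16} into 5 W_19-dot-orbits:

[[1, 7, 11, 12], [2, 4, 6, 8, 9], [3, 5, 10, 13, 14], [15], [16]]


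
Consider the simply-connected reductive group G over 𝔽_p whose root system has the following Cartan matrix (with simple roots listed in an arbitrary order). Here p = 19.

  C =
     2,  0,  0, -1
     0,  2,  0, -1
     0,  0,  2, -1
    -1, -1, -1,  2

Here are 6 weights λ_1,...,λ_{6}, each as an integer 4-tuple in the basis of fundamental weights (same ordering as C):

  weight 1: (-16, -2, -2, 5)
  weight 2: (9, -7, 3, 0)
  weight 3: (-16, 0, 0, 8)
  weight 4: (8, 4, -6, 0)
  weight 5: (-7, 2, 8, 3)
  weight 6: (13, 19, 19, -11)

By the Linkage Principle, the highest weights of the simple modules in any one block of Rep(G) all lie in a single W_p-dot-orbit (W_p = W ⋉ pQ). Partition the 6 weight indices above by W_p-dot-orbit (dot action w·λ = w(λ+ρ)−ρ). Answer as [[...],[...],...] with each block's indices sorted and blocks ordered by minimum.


Type D_4, rank 4, |W|=192; reorder rows/cols to standard.

Folding the 6 weights λ_j+ρ into Ā_19 (reps in the given 4-coord order):

  λ_1 → (5, 1, 1, 4)
  λ_2 → (5, 1, 1, 4)
  λ_3 → (5, 1, 1, 4)
  λ_4 → (5, 1, 1, 4)
  λ_5 → (4, 1, 7, 2)
  λ_6 → (5, 1, 1, 4)

2 distinct reps among the 6 weights ⇒ 2 W_19-linkage classes:

[[1, 2, 3, 4, 6], [5]]


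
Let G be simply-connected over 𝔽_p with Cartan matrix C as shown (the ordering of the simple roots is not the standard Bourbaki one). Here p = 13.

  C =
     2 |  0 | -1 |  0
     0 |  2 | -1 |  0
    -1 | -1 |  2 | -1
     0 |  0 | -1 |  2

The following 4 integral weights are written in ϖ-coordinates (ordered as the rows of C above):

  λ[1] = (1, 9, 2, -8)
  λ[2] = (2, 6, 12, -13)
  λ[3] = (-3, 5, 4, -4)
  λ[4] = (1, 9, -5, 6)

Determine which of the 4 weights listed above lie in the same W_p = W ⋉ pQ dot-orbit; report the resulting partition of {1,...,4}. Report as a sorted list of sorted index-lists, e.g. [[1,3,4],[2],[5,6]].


Dynkin diagram of C (from the 6 off-diagonal −1 entries): D_4.

Ā_13 reps of the 4 weights (D_4, coords as presented):

  λ_1+ρ ↦ (2, 6, 0, 3) · λ_2+ρ ↦ (7, 3, 0, 2) · λ_3+ρ ↦ (2, 6, 0, 3) · λ_4+ρ ↦ (2, 6, 0, 3)

Linkage partition of the 4 weights (2 classes, p=13):

[[1, 3, 4], [2]]


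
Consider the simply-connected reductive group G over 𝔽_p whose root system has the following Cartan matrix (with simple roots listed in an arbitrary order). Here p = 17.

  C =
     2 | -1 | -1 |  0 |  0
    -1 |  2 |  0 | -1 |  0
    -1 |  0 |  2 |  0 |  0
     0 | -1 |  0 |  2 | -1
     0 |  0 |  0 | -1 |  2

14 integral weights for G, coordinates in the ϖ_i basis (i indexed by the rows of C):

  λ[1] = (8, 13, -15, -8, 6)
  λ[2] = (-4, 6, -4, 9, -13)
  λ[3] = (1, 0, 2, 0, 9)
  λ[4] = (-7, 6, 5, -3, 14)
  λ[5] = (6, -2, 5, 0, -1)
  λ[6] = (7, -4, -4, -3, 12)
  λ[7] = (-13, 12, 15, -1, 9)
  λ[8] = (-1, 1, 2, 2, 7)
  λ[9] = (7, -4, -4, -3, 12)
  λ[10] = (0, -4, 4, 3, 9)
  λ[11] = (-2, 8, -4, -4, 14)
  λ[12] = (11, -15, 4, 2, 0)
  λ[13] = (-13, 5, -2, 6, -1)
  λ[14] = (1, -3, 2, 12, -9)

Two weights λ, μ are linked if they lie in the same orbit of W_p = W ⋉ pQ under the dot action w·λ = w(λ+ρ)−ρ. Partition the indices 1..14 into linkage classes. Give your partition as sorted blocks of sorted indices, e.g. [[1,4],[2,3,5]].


Type A_5, rank 5, |W|=720; reorder rows/cols to standard.

Folding the 14 weights λ_j+ρ into Ā_17 (reps in the given 5-coord order):

  λ_1+ρ ↦ (5, 2, 3, 1, 6)
  λ_2+ρ ↦ (2, 1, 3, 1, 10)
  λ_3+ρ ↦ (2, 1, 3, 1, 10)
  λ_4+ρ ↦ (2, 1, 3, 1, 10)
  λ_5+ρ ↦ (6, 1, 6, 0, 0)
  λ_6+ρ ↦ (0, 2, 3, 3, 8)
  λ_7+ρ ↦ (6, 1, 6, 0, 0)
  λ_8+ρ ↦ (0, 2, 3, 3, 8)
  λ_9+ρ ↦ (0, 2, 3, 3, 8)
  λ_10+ρ ↦ (2, 1, 3, 1, 10)
  λ_11+ρ ↦ (0, 2, 3, 3, 8)
  λ_12+ρ ↦ (2, 1, 3, 1, 10)
  λ_13+ρ ↦ (6, 1, 6, 0, 0)
  λ_14+ρ ↦ (0, 2, 3, 3, 8)

4 distinct reps among the 14 weights ⇒ 4 W_17-linkage classes:

[[1], [2, 3, 4, 10, 12], [5, 7, 13], [6, 8, 9, 11, 14]]


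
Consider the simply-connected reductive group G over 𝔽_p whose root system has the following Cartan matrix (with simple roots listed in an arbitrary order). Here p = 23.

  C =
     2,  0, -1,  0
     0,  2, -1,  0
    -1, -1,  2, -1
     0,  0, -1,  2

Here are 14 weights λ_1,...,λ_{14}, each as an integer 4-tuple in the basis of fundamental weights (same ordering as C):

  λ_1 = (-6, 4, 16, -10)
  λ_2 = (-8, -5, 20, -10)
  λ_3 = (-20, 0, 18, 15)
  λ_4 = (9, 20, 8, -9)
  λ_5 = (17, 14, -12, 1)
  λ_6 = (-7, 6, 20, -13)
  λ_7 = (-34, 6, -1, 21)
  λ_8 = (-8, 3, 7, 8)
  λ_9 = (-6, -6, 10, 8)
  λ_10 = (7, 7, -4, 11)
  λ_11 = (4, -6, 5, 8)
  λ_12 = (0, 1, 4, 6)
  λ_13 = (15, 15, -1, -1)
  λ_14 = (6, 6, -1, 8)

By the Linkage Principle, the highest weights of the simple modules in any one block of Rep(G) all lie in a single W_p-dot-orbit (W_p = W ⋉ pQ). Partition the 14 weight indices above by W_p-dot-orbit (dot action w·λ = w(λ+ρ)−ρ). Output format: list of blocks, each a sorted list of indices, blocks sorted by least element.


D_4 Cartan matrix, 4 simple roots permuted; ρ=(1,1,1,1).

Folding the 14 weights λ_j+ρ into Ā_23 (reps in the given 4-coord order):

    λ_1+ρ ↦ (5, 5, 1, 9)
    λ_2+ρ ↦ (7, 4, 1, 9)
    λ_3+ρ ↦ (6, 12, 1, 3)
    λ_4+ρ ↦ (7, 4, 1, 9)
    λ_5+ρ ↦ (7, 4, 1, 9)
    λ_6+ρ ↦ (1, 2, 5, 7)
    λ_7+ρ ↦ (6, 12, 1, 3)
    λ_8+ρ ↦ (7, 4, 1, 9)
    λ_9+ρ ↦ (5, 5, 1, 9)
    λ_10+ρ ↦ (5, 5, 1, 9)
    λ_11+ρ ↦ (5, 5, 1, 9)
    λ_12+ρ ↦ (1, 2, 5, 7)
    λ_13+ρ ↦ (7, 7, 0, 9)
    λ_14+ρ ↦ (7, 7, 0, 9)

5 distinct reps among the 14 weights ⇒ 5 W_23-linkage classes:

[[1, 9, 10, 11], [2, 4, 5, 8], [3, 7], [6, 12], [13, 14]]


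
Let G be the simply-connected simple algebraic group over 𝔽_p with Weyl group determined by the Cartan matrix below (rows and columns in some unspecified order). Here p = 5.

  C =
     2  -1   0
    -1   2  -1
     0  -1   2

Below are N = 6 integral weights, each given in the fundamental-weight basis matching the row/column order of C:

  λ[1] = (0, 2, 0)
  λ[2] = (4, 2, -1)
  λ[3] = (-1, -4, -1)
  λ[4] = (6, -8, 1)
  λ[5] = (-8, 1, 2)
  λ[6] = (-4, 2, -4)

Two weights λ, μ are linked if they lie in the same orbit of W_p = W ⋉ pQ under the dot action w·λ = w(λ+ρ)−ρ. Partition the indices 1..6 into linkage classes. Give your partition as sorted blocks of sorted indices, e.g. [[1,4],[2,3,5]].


A_3 Cartan matrix, 3 simple roots permuted; ρ=(1,1,1).

Ā_5 reps of the 6 weights (A_3, coords as presented):

  λ_1+ρ ↦ (1, 3, 1);  λ_2+ρ ↦ (2, 0, 3);  λ_3+ρ ↦ (0, 3, 0);  λ_4+ρ ↦ (2, 0, 3);  λ_5+ρ ↦ (0, 3, 0);  λ_6+ρ ↦ (0, 3, 0)

3 distinct reps among the 6 weights ⇒ 3 W_5-linkage classes:

[[1], [2, 4], [3, 5, 6]]


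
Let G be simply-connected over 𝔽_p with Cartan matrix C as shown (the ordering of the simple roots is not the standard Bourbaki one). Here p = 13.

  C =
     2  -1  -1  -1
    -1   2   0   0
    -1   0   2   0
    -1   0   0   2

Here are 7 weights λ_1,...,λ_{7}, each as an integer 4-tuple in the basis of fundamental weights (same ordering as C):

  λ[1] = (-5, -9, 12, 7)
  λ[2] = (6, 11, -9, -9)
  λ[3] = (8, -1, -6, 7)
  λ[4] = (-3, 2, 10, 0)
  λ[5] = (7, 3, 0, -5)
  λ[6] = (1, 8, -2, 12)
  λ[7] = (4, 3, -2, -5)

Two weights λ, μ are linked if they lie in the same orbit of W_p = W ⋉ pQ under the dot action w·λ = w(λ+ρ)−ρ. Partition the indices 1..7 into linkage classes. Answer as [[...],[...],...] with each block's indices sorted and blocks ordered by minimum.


C ↔ D_4 under row/col permutation; |W(D_4)| = 192.

Alcove-folded reps (p=13, 7 weights, presented ϖ-order):

  λ_1+ρ ↦ (0, 4, 1, 4) · λ_2+ρ ↦ (1, 3, 1, 1) · λ_3+ρ ↦ (0, 4, 1, 4) · λ_4+ρ ↦ (1, 1, 9, 1) · λ_5+ρ ↦ (0, 4, 1, 4) · λ_6+ρ ↦ (1, 1, 9, 1) · λ_7+ρ ↦ (0, 4, 1, 4)

The 7 indices split into 3 linkage classes (same alcove rep ⇔ same W_13-dot-orbit):

[[1, 3, 5, 7], [2], [4, 6]]


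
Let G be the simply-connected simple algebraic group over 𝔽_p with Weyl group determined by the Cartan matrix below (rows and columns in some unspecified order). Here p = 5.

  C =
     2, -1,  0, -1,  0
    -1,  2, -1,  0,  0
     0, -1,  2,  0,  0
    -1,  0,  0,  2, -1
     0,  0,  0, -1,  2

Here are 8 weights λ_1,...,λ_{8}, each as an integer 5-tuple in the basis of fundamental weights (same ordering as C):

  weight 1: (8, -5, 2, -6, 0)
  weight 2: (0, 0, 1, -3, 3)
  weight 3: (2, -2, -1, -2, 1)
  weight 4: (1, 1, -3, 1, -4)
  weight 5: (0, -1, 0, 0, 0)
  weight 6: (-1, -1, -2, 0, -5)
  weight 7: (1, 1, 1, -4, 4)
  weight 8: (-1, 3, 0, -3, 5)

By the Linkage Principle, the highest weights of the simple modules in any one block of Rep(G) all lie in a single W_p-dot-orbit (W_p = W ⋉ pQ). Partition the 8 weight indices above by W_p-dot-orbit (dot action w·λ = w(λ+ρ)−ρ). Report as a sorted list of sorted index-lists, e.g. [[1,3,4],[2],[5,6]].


Root system A_5: the 5×5 matrix C matches after relabeling.

Alcove-folded reps (p=5, 8 weights, presented ϖ-order):

  λ_1+ρ ↦ (0, 0, 3, 1, 0)
  λ_2+ρ ↦ (1, 0, 1, 1, 1)
  λ_3+ρ ↦ (1, 0, 1, 1, 1)
  λ_4+ρ ↦ (1, 0, 1, 1, 1)
  λ_5+ρ ↦ (1, 0, 1, 1, 1)
  λ_6+ρ ↦ (0, 0, 3, 1, 0)
  λ_7+ρ ↦ (1, 0, 1, 1, 1)
  λ_8+ρ ↦ (1, 1, 2, 0, 0)

These 8 weights hit 3 W_5-dot-orbits; sizes (2, 5, 1):

[[1, 6], [2, 3, 4, 5, 7], [8]]


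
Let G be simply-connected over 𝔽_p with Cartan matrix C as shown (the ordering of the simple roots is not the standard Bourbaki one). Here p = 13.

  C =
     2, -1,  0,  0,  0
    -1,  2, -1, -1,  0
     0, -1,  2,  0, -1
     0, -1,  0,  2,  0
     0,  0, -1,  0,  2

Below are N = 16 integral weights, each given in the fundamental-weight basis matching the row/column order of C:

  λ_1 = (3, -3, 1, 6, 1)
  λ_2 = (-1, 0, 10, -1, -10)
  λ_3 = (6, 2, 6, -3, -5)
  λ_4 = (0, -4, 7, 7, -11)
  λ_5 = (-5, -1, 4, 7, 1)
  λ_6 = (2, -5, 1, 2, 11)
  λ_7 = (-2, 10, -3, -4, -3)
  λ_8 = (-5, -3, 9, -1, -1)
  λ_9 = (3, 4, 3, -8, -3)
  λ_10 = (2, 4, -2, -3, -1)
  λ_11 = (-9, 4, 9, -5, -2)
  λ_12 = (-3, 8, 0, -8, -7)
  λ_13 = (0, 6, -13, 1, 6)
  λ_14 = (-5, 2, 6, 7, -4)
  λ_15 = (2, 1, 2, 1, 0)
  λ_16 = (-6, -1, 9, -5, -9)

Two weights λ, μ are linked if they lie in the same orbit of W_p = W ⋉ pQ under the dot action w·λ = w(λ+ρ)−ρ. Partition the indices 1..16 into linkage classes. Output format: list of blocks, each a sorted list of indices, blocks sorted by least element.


Dynkin diagram of C (from the 8 off-diagonal −1 entries): D_5.

Ā_13 reps of the 16 weights (D_5, coords as presented):

  λ_1+ρ ↦ (2, 2, 0, 5, 2);  λ_2+ρ ↦ (0, 1, 0, 0, 9);  λ_3+ρ ↦ (3, 2, 0, 2, 1);  λ_4+ρ ↦ (2, 2, 0, 1, 5);  λ_5+ρ ↦ (0, 2, 2, 4, 0);  λ_6+ρ ↦ (0, 1, 0, 0, 9);  λ_7+ρ ↦ (1, 2, 1, 3, 1);  λ_8+ρ ↦ (0, 2, 2, 4, 0);  λ_9+ρ ↦ (2, 2, 0, 5, 2);  λ_10+ρ ↦ (3, 2, 0, 2, 1);  λ_11+ρ ↦ (1, 2, 1, 3, 1);  λ_12+ρ ↦ (3, 2, 0, 2, 1);  λ_13+ρ ↦ (2, 2, 0, 1, 5);  λ_14+ρ ↦ (1, 2, 1, 3, 1);  λ_15+ρ ↦ (3, 2, 0, 2, 1);  λ_16+ρ ↦ (3, 2, 0, 2, 1)

Grouping the 16 weights by Ā_13-representative: 6 linkage classes.

[[1, 9], [2, 6], [3, 10, 12, 15, 16], [4, 13], [5, 8], [7, 11, 14]]
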